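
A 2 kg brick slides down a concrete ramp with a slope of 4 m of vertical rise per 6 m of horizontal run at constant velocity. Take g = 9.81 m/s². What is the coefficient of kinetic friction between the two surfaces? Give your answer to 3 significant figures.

0.667

At constant velocity the net force along the incline is zero: mg sin 33.69° = μ mg cos 33.69°.
So μ = tan 33.69° = 0.5547 / 0.8321 = 0.6666.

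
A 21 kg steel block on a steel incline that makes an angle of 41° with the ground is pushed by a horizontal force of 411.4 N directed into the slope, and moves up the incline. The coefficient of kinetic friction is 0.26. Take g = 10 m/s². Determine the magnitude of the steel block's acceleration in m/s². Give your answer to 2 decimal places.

2.92 m/s²

The horizontal push has components F cos 41° = 411.4 × 0.7547 = 310.484 N up the incline and F sin 41° = 411.4 × 0.6561 = 269.920 N pressing into the surface.
The normal force is therefore N = mg cos 41° + F sin 41° = 158.487 + 269.920 = 428.407 N, and kinetic friction down the slope is μN = 0.26 × 428.407 = 111.386 N.
Along the incline: F cos 41° − mg sin 41° − μN = ma, so 310.484 − 137.781 − 111.386 = 21 a, giving a = 2.9199 m/s².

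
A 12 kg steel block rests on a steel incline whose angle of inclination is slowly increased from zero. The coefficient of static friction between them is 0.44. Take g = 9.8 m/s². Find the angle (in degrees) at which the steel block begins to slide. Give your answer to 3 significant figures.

At the threshold of sliding, static friction is at its maximum μ_s N and exactly balances the weight component along the incline: mg sin θ = μ_s mg cos θ.
Hence tan θ = μ_s = 0.44, so θ = arctan(0.44) = 23.7495°.

23.7°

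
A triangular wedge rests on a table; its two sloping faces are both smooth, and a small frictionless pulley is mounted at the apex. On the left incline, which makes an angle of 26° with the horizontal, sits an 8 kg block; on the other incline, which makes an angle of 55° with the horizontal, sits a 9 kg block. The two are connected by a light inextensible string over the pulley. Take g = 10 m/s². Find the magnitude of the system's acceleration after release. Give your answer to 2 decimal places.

2.27 m/s²

Resolve each weight along its own incline: the 8 kg mass has component 8 × 10 × sin 26° = 35.070 N down its slope, and the 9 kg mass has 9 × 10 × sin 55° = 73.724 N down its slope.
The 9 kg side's 73.724 N exceeds the other side's 35.070 N, so that mass slides down and the 8 kg mass slides up. Taking that direction as positive, Newton's second law for the whole system gives 73.724 − 35.070 = (8 + 9) a, so a = 38.654 / 17 = 2.2738 m/s².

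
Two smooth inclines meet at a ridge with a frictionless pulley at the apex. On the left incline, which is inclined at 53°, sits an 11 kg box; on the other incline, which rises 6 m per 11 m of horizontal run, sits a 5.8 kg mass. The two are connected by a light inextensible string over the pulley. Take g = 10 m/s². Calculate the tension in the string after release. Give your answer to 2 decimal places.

48.51 N

Resolve each weight along its own incline: the 11 kg mass has component 11 × 10 × sin 53° = 87.850 N down its slope, and the 5.8 kg mass has 5.8 × 10 × sin 28.61° = 27.773 N down its slope.
The 11 kg side's 87.850 N exceeds the other side's 27.773 N, so that mass slides down and the 5.8 kg mass slides up. Taking that direction as positive, Newton's second law for the whole system gives 87.850 − 27.773 = (11 + 5.8) a, so a = 60.077 / 16.8 = 3.5760 m/s².
For the 5.8 kg mass (up-slope positive): T − 27.773 = 5.8 × 3.5760, so T = 48.514 N.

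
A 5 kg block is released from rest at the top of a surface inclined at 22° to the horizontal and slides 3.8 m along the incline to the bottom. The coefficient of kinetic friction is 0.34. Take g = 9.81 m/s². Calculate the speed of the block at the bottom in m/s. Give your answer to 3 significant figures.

The weight component along the incline is mg sin 22° = 18.374 N and the normal force is N = mg cos 22° = 45.478 N.
Friction up the slope is f = μN = 0.34 × 45.478 = 15.463 N, so the net downslope force is 18.374 − 15.463 = 2.911 N and a = 2.911 / 5 = 0.5822 m/s².
Starting from rest over a distance of 3.8 m, v² = 2aL = 2 × 0.5822 × 3.8 = 4.4247, so v = 2.1035 m/s.

2.10 m/s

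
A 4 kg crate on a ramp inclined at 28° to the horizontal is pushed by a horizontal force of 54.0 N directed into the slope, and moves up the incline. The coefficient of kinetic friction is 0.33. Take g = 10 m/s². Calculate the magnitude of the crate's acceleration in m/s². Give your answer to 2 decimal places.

The horizontal push has components F cos 28° = 54.0 × 0.8829 = 47.677 N up the incline and F sin 28° = 54.0 × 0.4695 = 25.353 N pressing into the surface.
The normal force is therefore N = mg cos 28° + F sin 28° = 35.316 + 25.353 = 60.669 N, and kinetic friction down the slope is μN = 0.33 × 60.669 = 20.021 N.
Along the incline: F cos 28° − mg sin 28° − μN = ma, so 47.677 − 18.780 − 20.021 = 4 a, giving a = 2.2190 m/s².

2.22 m/s²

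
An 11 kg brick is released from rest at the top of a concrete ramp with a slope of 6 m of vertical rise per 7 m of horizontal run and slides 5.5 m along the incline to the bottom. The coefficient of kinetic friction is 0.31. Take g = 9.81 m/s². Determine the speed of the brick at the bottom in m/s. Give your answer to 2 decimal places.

6.70 m/s

The weight component along the incline is mg sin 40.60° = 70.227 N and the normal force is N = mg cos 40.60° = 81.931 N.
Friction up the slope is f = μN = 0.31 × 81.931 = 25.399 N, so the net downslope force is 70.227 − 25.399 = 44.828 N and a = 44.828 / 11 = 4.0753 m/s².
Starting from rest over a distance of 5.5 m, v² = 2aL = 2 × 4.0753 × 5.5 = 44.8283, so v = 6.6954 m/s.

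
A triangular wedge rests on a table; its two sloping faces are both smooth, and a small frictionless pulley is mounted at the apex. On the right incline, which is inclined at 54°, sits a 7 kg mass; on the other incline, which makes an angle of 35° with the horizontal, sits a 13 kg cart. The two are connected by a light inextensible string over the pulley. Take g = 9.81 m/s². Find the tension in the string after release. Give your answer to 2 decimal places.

Resolve each weight along its own incline: the 7 kg mass has component 7 × 9.81 × sin 54° = 55.555 N down its slope, and the 13 kg mass has 13 × 9.81 × sin 35° = 73.148 N down its slope.
The 13 kg side's 73.148 N exceeds the other side's 55.555 N, so that mass slides down and the 7 kg mass slides up. Taking that direction as positive, Newton's second law for the whole system gives 73.148 − 55.555 = (7 + 13) a, so a = 17.593 / 20 = 0.8797 m/s².
For the 7 kg mass (up-slope positive): T − 55.555 = 7 × 0.8797, so T = 61.713 N.

61.71 N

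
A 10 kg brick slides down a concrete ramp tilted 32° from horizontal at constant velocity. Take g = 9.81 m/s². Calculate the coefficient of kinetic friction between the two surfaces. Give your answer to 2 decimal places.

At constant velocity the net force along the incline is zero: mg sin 32° = μ mg cos 32°.
So μ = tan 32° = 0.5299 / 0.8480 = 0.6249.

0.62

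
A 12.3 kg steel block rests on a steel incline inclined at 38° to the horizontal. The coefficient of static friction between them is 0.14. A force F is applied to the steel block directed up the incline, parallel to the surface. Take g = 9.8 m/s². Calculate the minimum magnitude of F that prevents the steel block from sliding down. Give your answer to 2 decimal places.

60.91 N

The normal force is N = mg cos 38° = 94.987 N. With F at its minimum the steel block is on the verge of sliding down, so static friction is at its maximum μ_s N = 0.14 × 94.987 = 13.298 N and acts up the slope.
Equilibrium along the incline: F + μ_s N = mg sin 38°, so F = 74.212 − 13.298 = 60.914 N.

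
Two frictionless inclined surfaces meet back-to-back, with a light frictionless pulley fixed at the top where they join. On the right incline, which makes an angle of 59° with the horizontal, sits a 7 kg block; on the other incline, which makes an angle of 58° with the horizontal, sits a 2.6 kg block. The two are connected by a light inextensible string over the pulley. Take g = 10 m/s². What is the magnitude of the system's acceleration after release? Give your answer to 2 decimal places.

3.95 m/s²

Resolve each weight along its own incline: the 7 kg mass has component 7 × 10 × sin 59° = 60.002 N down its slope, and the 2.6 kg mass has 2.6 × 10 × sin 58° = 22.049 N down its slope.
The 7 kg side's 60.002 N exceeds the other side's 22.049 N, so that mass slides down and the 2.6 kg mass slides up. Taking that direction as positive, Newton's second law for the whole system gives 60.002 − 22.049 = (7 + 2.6) a, so a = 37.953 / 9.6 = 3.9534 m/s².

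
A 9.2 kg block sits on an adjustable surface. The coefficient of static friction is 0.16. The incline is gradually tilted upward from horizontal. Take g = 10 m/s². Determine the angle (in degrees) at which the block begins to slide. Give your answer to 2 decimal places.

At the threshold of sliding, static friction is at its maximum μ_s N and exactly balances the weight component along the incline: mg sin θ = μ_s mg cos θ.
Hence tan θ = μ_s = 0.16, so θ = arctan(0.16) = 9.0903°.

9.09°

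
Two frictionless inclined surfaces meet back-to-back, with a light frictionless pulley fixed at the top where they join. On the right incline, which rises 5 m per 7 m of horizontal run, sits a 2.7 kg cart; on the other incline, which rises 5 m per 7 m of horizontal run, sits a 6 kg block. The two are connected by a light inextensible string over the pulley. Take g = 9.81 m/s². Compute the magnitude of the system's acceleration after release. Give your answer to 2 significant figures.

2.2 m/s²

Resolve each weight along its own incline: the 2.7 kg mass has component 2.7 × 9.81 × sin 35.54° = 15.395 N down its slope, and the 6 kg mass has 6 × 9.81 × sin 35.54° = 34.212 N down its slope.
The 6 kg side's 34.212 N exceeds the other side's 15.395 N, so that mass slides down and the 2.7 kg mass slides up. Taking that direction as positive, Newton's second law for the whole system gives 34.212 − 15.395 = (2.7 + 6) a, so a = 18.817 / 8.7 = 2.1629 m/s².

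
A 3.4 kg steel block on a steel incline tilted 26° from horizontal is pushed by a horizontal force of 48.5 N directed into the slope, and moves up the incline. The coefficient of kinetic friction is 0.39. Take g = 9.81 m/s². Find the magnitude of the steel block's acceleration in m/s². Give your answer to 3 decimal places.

2.643 m/s²

The horizontal push has components F cos 26° = 48.5 × 0.8988 = 43.592 N up the incline and F sin 26° = 48.5 × 0.4384 = 21.262 N pressing into the surface.
The normal force is therefore N = mg cos 26° + F sin 26° = 29.979 + 21.262 = 51.241 N, and kinetic friction down the slope is μN = 0.39 × 51.241 = 19.984 N.
Along the incline: F cos 26° − mg sin 26° − μN = ma, so 43.592 − 14.622 − 19.984 = 3.4 a, giving a = 2.6429 m/s².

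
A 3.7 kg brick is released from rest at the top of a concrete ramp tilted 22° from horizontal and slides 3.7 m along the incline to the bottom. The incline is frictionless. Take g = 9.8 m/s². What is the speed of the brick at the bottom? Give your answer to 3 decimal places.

The weight component along the incline is mg sin 22° = 13.583 N and the normal force is N = mg cos 22° = 33.620 N.
With no friction, a = g sin 22° = 3.6711 m/s².
Starting from rest over a distance of 3.7 m, v² = 2aL = 2 × 3.6711 × 3.7 = 27.1661, so v = 5.2121 m/s.

5.212 m/s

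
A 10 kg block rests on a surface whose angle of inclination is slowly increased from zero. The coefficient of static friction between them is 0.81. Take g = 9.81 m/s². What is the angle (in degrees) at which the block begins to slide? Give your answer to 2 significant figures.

At the threshold of sliding, static friction is at its maximum μ_s N and exactly balances the weight component along the incline: mg sin θ = μ_s mg cos θ.
Hence tan θ = μ_s = 0.81, so θ = arctan(0.81) = 39.0075°.

39°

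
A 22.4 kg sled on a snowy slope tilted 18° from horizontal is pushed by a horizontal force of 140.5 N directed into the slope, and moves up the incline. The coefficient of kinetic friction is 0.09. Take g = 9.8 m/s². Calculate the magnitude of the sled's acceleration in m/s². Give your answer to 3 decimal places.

The horizontal push has components F cos 18° = 140.5 × 0.9511 = 133.630 N up the incline and F sin 18° = 140.5 × 0.3090 = 43.414 N pressing into the surface.
The normal force is therefore N = mg cos 18° + F sin 18° = 208.785 + 43.414 = 252.199 N, and kinetic friction down the slope is μN = 0.09 × 252.199 = 22.698 N.
Along the incline: F cos 18° − mg sin 18° − μN = ma, so 133.630 − 67.832 − 22.698 = 22.4 a, giving a = 1.9241 m/s².

1.924 m/s²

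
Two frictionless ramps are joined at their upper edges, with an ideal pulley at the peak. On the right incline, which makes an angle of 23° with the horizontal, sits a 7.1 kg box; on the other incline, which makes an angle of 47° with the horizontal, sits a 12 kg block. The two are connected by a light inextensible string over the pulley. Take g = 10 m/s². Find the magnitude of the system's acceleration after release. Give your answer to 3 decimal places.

3.142 m/s²

Resolve each weight along its own incline: the 7.1 kg mass has component 7.1 × 10 × sin 23° = 27.742 N down its slope, and the 12 kg mass has 12 × 10 × sin 47° = 87.762 N down its slope.
The 12 kg side's 87.762 N exceeds the other side's 27.742 N, so that mass slides down and the 7.1 kg mass slides up. Taking that direction as positive, Newton's second law for the whole system gives 87.762 − 27.742 = (7.1 + 12) a, so a = 60.020 / 19.1 = 3.1424 m/s².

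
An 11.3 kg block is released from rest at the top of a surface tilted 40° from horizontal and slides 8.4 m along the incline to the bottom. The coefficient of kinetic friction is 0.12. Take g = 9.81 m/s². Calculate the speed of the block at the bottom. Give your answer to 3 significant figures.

9.53 m/s

The weight component along the incline is mg sin 40° = 71.255 N and the normal force is N = mg cos 40° = 84.918 N.
Friction up the slope is f = μN = 0.12 × 84.918 = 10.190 N, so the net downslope force is 71.255 − 10.190 = 61.065 N and a = 61.065 / 11.3 = 5.4040 m/s².
Starting from rest over a distance of 8.4 m, v² = 2aL = 2 × 5.4040 × 8.4 = 90.7872, so v = 9.5282 m/s.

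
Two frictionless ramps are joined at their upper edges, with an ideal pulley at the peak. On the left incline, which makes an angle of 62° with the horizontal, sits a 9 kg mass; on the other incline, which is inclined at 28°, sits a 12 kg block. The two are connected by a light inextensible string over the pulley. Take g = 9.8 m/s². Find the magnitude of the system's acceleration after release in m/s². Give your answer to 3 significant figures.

1.08 m/s²

Resolve each weight along its own incline: the 9 kg mass has component 9 × 9.8 × sin 62° = 77.876 N down its slope, and the 12 kg mass has 12 × 9.8 × sin 28° = 55.210 N down its slope.
The 9 kg side's 77.876 N exceeds the other side's 55.210 N, so that mass slides down and the 12 kg mass slides up. Taking that direction as positive, Newton's second law for the whole system gives 77.876 − 55.210 = (9 + 12) a, so a = 22.666 / 21 = 1.0793 m/s².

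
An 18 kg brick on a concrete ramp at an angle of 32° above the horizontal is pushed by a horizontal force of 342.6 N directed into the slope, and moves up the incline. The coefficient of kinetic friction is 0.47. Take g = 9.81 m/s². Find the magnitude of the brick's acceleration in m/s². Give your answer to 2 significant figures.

2.3 m/s²

The horizontal push has components F cos 32° = 342.6 × 0.8480 = 290.525 N up the incline and F sin 32° = 342.6 × 0.5299 = 181.544 N pressing into the surface.
The normal force is therefore N = mg cos 32° + F sin 32° = 149.740 + 181.544 = 331.284 N, and kinetic friction down the slope is μN = 0.47 × 331.284 = 155.703 N.
Along the incline: F cos 32° − mg sin 32° − μN = ma, so 290.525 − 93.570 − 155.703 = 18 a, giving a = 2.2918 m/s².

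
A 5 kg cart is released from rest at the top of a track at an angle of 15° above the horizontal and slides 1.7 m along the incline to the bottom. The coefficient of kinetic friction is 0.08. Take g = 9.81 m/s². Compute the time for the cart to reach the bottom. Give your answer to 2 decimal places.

The weight component along the incline is mg sin 15° = 12.695 N and the normal force is N = mg cos 15° = 47.379 N.
Friction up the slope is f = μN = 0.08 × 47.379 = 3.790 N, so the net downslope force is 12.695 − 3.790 = 8.905 N and a = 8.905 / 5 = 1.7810 m/s².
Starting from rest, L = ½at², so t = √(2L/a) = √(2 × 1.7 / 1.7810) = 1.3817 s.

1.38 s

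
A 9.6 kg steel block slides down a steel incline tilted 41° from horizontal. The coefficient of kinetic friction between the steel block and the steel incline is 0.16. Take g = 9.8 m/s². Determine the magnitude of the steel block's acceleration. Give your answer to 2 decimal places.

Resolving the weight along the incline: the component pulling the steel block down the slope is mg sin 41° = 9.6 × 9.8 × 0.6561 = 61.726 N, and the normal force is N = mg cos 41° = 9.6 × 9.8 × 0.7547 = 71.002 N.
Kinetic friction acts up the slope with magnitude f = μN = 0.16 × 71.002 = 11.360 N.
Net force along the incline is 61.726 − 11.360 = 50.366 N, so a = 50.366 / 9.6 = 5.2465 m/s².

5.25 m/s²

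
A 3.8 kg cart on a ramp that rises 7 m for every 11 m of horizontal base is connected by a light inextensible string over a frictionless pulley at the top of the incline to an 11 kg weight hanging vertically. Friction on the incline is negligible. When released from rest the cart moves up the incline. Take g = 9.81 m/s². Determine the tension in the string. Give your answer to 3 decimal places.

For the cart on the incline: the weight component along the slope is m₁g sin 32.47° = 3.8 × 9.81 × 0.5369 = 20.015 N and the normal force is N = m₁g cos 32.47° = 31.450 N.
Newton's second law for the cart (up-slope positive): T − 20.015 = 3.8 a. For the hanging weight (downward positive): 11 × 9.81 − T = 11 a.
Adding the two equations eliminates T: 87.895 = 14.8 a, so a = 5.9389 m/s².
Then from the hanging weight's equation, T = 11 × (9.81 − 5.9389) = 42.582 N.

42.582 N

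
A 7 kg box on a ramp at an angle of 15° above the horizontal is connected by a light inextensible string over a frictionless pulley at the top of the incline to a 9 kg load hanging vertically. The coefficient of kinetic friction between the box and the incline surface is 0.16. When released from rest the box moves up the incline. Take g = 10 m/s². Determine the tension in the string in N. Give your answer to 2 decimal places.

55.65 N

For the box on the incline: the weight component along the slope is m₁g sin 15° = 7 × 10 × 0.2588 = 18.116 N and the normal force is N = m₁g cos 15° = 67.615 N.
Kinetic friction opposes the box's motion up the incline: f = μN = 0.16 × 67.615 = 10.818 N acting down the slope.
Newton's second law for the box (up-slope positive): T − 18.116 − 10.818 = 7 a. For the hanging load (downward positive): 9 × 10 − T = 9 a.
Adding the two equations eliminates T: 61.066 = 16 a, so a = 3.8166 m/s².
Then from the hanging load's equation, T = 9 × (10 − 3.8166) = 55.651 N.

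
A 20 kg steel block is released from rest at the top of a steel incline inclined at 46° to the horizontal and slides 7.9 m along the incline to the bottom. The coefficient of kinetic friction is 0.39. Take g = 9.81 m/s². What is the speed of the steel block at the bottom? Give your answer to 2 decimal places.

The weight component along the incline is mg sin 46° = 141.134 N and the normal force is N = mg cos 46° = 136.292 N.
Friction up the slope is f = μN = 0.39 × 136.292 = 53.154 N, so the net downslope force is 141.134 − 53.154 = 87.980 N and a = 87.980 / 20 = 4.3990 m/s².
Starting from rest over a distance of 7.9 m, v² = 2aL = 2 × 4.3990 × 7.9 = 69.5042, so v = 8.3369 m/s.

8.34 m/s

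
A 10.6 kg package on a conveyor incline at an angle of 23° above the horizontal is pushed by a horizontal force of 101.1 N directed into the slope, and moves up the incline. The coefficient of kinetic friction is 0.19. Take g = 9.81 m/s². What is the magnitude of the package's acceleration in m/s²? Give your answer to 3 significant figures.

2.52 m/s²

The horizontal push has components F cos 23° = 101.1 × 0.9205 = 93.063 N up the incline and F sin 23° = 101.1 × 0.3907 = 39.500 N pressing into the surface.
The normal force is therefore N = mg cos 23° + F sin 23° = 95.719 + 39.500 = 135.219 N, and kinetic friction down the slope is μN = 0.19 × 135.219 = 25.692 N.
Along the incline: F cos 23° − mg sin 23° − μN = ma, so 93.063 − 40.627 − 25.692 = 10.6 a, giving a = 2.5230 m/s².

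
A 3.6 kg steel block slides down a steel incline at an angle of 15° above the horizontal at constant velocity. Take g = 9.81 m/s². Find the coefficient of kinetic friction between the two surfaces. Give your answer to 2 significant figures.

At constant velocity the net force along the incline is zero: mg sin 15° = μ mg cos 15°.
So μ = tan 15° = 0.2588 / 0.9659 = 0.2679.

0.27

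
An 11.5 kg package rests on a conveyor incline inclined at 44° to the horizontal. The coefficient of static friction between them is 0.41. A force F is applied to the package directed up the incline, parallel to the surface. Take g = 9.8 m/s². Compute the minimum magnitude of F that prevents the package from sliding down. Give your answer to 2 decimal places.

45.05 N

The normal force is N = mg cos 44° = 81.070 N. With F at its minimum the package is on the verge of sliding down, so static friction is at its maximum μ_s N = 0.41 × 81.070 = 33.239 N and acts up the slope.
Equilibrium along the incline: F + μ_s N = mg sin 44°, so F = 78.288 − 33.239 = 45.049 N.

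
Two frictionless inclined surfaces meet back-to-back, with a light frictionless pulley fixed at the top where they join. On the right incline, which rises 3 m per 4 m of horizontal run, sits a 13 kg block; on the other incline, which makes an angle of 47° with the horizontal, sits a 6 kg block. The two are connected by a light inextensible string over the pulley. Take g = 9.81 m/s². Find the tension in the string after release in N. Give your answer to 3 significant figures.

Resolve each weight along its own incline: the 13 kg mass has component 13 × 9.81 × sin 36.87° = 76.518 N down its slope, and the 6 kg mass has 6 × 9.81 × sin 47° = 43.047 N down its slope.
The 13 kg side's 76.518 N exceeds the other side's 43.047 N, so that mass slides down and the 6 kg mass slides up. Taking that direction as positive, Newton's second law for the whole system gives 76.518 − 43.047 = (13 + 6) a, so a = 33.471 / 19 = 1.7616 m/s².
For the 6 kg mass (up-slope positive): T − 43.047 = 6 × 1.7616, so T = 53.617 N.

53.6 N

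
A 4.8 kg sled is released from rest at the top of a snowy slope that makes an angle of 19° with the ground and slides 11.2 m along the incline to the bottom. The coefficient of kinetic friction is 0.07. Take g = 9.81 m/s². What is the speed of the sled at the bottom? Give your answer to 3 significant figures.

The weight component along the incline is mg sin 19° = 15.330 N and the normal force is N = mg cos 19° = 44.523 N.
Friction up the slope is f = μN = 0.07 × 44.523 = 3.117 N, so the net downslope force is 15.330 − 3.117 = 12.213 N and a = 12.213 / 4.8 = 2.5444 m/s².
Starting from rest over a distance of 11.2 m, v² = 2aL = 2 × 2.5444 × 11.2 = 56.9946, so v = 7.5495 m/s.

7.55 m/s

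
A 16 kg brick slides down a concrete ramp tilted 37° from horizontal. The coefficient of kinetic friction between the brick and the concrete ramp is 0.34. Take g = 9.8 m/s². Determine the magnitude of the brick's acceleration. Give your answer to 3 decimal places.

3.237 m/s²

Resolving the weight along the incline: the component pulling the brick down the slope is mg sin 37° = 16 × 9.8 × 0.6018 = 94.362 N, and the normal force is N = mg cos 37° = 16 × 9.8 × 0.7986 = 125.220 N.
Kinetic friction acts up the slope with magnitude f = μN = 0.34 × 125.220 = 42.575 N.
Net force along the incline is 94.362 − 42.575 = 51.787 N, so a = 51.787 / 16 = 3.2367 m/s².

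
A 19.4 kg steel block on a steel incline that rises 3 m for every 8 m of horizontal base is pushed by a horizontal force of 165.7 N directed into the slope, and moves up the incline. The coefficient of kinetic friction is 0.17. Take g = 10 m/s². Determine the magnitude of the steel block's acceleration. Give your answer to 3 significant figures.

The horizontal push has components F cos 20.56° = 165.7 × 0.9363 = 155.145 N up the incline and F sin 20.56° = 165.7 × 0.3511 = 58.177 N pressing into the surface.
The normal force is therefore N = mg cos 20.56° + F sin 20.56° = 181.642 + 58.177 = 239.819 N, and kinetic friction down the slope is μN = 0.17 × 239.819 = 40.769 N.
Along the incline: F cos 20.56° − mg sin 20.56° − μN = ma, so 155.145 − 68.113 − 40.769 = 19.4 a, giving a = 2.3847 m/s².

2.38 m/s²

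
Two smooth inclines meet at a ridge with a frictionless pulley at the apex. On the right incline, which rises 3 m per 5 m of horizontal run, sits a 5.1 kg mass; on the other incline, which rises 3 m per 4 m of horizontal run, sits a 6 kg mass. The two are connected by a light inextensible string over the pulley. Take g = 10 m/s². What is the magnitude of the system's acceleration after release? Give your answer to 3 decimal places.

Resolve each weight along its own incline: the 5.1 kg mass has component 5.1 × 10 × sin 30.96° = 26.239 N down its slope, and the 6 kg mass has 6 × 10 × sin 36.87° = 36.000 N down its slope.
The 6 kg side's 36.000 N exceeds the other side's 26.239 N, so that mass slides down and the 5.1 kg mass slides up. Taking that direction as positive, Newton's second law for the whole system gives 36.000 − 26.239 = (5.1 + 6) a, so a = 9.761 / 11.1 = 0.8794 m/s².

0.879 m/s²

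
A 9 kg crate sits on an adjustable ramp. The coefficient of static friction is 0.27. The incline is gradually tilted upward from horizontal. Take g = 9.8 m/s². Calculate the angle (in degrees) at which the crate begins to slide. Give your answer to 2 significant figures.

15°

At the threshold of sliding, static friction is at its maximum μ_s N and exactly balances the weight component along the incline: mg sin θ = μ_s mg cos θ.
Hence tan θ = μ_s = 0.27, so θ = arctan(0.27) = 15.1096°.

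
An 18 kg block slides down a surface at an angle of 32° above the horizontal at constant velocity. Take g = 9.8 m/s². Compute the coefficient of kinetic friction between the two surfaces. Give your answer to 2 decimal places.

At constant velocity the net force along the incline is zero: mg sin 32° = μ mg cos 32°.
So μ = tan 32° = 0.5299 / 0.8480 = 0.6249.

0.62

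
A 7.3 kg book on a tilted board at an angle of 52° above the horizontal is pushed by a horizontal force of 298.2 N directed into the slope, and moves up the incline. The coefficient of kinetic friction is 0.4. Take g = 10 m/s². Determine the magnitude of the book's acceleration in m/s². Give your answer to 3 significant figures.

The horizontal push has components F cos 52° = 298.2 × 0.6157 = 183.602 N up the incline and F sin 52° = 298.2 × 0.7880 = 234.982 N pressing into the surface.
The normal force is therefore N = mg cos 52° + F sin 52° = 44.946 + 234.982 = 279.928 N, and kinetic friction down the slope is μN = 0.4 × 279.928 = 111.971 N.
Along the incline: F cos 52° − mg sin 52° − μN = ma, so 183.602 − 57.524 − 111.971 = 7.3 a, giving a = 1.9325 m/s².

1.93 m/s²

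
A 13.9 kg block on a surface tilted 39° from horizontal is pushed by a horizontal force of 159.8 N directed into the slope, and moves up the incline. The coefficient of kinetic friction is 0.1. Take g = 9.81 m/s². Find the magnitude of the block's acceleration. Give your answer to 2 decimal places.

The horizontal push has components F cos 39° = 159.8 × 0.7771 = 124.181 N up the incline and F sin 39° = 159.8 × 0.6293 = 100.562 N pressing into the surface.
The normal force is therefore N = mg cos 39° + F sin 39° = 105.965 + 100.562 = 206.527 N, and kinetic friction down the slope is μN = 0.1 × 206.527 = 20.653 N.
Along the incline: F cos 39° − mg sin 39° − μN = ma, so 124.181 − 85.811 − 20.653 = 13.9 a, giving a = 1.2746 m/s².

1.27 m/s²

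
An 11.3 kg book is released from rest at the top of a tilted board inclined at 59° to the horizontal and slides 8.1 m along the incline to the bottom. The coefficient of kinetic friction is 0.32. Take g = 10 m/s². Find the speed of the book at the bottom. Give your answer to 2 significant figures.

11 m/s

The weight component along the incline is mg sin 59° = 96.860 N and the normal force is N = mg cos 59° = 58.199 N.
Friction up the slope is f = μN = 0.32 × 58.199 = 18.624 N, so the net downslope force is 96.860 − 18.624 = 78.236 N and a = 78.236 / 11.3 = 6.9235 m/s².
Starting from rest over a distance of 8.1 m, v² = 2aL = 2 × 6.9235 × 8.1 = 112.1607, so v = 10.5906 m/s.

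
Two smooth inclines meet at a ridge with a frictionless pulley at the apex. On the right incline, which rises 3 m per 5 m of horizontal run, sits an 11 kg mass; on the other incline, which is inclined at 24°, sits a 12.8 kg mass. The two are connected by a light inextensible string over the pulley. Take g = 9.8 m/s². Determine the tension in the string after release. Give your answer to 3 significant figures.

Resolve each weight along its own incline: the 11 kg mass has component 11 × 9.8 × sin 30.96° = 55.463 N down its slope, and the 12.8 kg mass has 12.8 × 9.8 × sin 24° = 51.021 N down its slope.
The 11 kg side's 55.463 N exceeds the other side's 51.021 N, so that mass slides down and the 12.8 kg mass slides up. Taking that direction as positive, Newton's second law for the whole system gives 55.463 − 51.021 = (11 + 12.8) a, so a = 4.442 / 23.8 = 0.1866 m/s².
For the 12.8 kg mass (up-slope positive): T − 51.021 = 12.8 × 0.1866, so T = 53.409 N.

53.4 N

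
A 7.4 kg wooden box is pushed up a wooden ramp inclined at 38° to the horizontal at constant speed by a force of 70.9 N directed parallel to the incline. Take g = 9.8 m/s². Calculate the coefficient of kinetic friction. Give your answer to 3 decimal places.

0.459

At constant speed ΣF = 0 along the incline. The applied 70.9 N acts up the slope; the weight component mg sin 38° = 44.648 N and kinetic friction μN both act down the slope.
So 70.9 = 44.648 + μ × 57.147, giving μ = (70.9 − 44.648) / 57.147 = 0.4594.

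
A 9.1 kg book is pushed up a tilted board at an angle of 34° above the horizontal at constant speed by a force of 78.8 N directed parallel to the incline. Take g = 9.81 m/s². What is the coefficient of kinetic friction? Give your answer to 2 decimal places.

0.39

At constant speed ΣF = 0 along the incline. The applied 78.8 N acts up the slope; the weight component mg sin 34° = 49.920 N and kinetic friction μN both act down the slope.
So 78.8 = 49.920 + μ × 74.009, giving μ = (78.8 − 49.920) / 74.009 = 0.3902.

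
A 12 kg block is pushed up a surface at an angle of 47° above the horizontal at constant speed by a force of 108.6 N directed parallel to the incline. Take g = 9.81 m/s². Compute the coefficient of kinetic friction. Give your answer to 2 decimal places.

0.28

At constant speed ΣF = 0 along the incline. The applied 108.6 N acts up the slope; the weight component mg sin 47° = 86.095 N and kinetic friction μN both act down the slope.
So 108.6 = 86.095 + μ × 80.285, giving μ = (108.6 − 86.095) / 80.285 = 0.2803.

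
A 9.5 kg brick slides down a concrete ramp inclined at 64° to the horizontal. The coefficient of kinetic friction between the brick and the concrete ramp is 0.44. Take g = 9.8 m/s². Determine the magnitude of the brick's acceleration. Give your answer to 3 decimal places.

6.918 m/s²

Resolving the weight along the incline: the component pulling the brick down the slope is mg sin 64° = 9.5 × 9.8 × 0.8988 = 83.678 N, and the normal force is N = mg cos 64° = 9.5 × 9.8 × 0.4384 = 40.815 N.
Kinetic friction acts up the slope with magnitude f = μN = 0.44 × 40.815 = 17.959 N.
Net force along the incline is 83.678 − 17.959 = 65.719 N, so a = 65.719 / 9.5 = 6.9178 m/s².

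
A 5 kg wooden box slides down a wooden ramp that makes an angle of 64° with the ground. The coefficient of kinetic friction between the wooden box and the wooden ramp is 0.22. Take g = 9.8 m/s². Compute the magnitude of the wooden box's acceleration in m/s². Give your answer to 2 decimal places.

Resolving the weight along the incline: the component pulling the wooden box down the slope is mg sin 64° = 5 × 9.8 × 0.8988 = 44.041 N, and the normal force is N = mg cos 64° = 5 × 9.8 × 0.4384 = 21.482 N.
Kinetic friction acts up the slope with magnitude f = μN = 0.22 × 21.482 = 4.726 N.
Net force along the incline is 44.041 − 4.726 = 39.315 N, so a = 39.315 / 5 = 7.8630 m/s².

7.86 m/s²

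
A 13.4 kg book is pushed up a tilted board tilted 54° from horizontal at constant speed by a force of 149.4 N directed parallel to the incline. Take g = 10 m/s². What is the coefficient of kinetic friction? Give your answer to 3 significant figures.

At constant speed ΣF = 0 along the incline. The applied 149.4 N acts up the slope; the weight component mg sin 54° = 108.408 N and kinetic friction μN both act down the slope.
So 149.4 = 108.408 + μ × 78.763, giving μ = (149.4 − 108.408) / 78.763 = 0.5204.

0.520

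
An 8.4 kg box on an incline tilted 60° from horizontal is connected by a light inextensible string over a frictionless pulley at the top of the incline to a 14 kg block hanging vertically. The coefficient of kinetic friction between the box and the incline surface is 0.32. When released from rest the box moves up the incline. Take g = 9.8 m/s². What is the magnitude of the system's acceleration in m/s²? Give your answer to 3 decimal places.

2.354 m/s²

For the box on the incline: the weight component along the slope is m₁g sin 60° = 8.4 × 9.8 × 0.8660 = 71.289 N and the normal force is N = m₁g cos 60° = 41.160 N.
Kinetic friction opposes the box's motion up the incline: f = μN = 0.32 × 41.160 = 13.171 N acting down the slope.
Newton's second law for the box (up-slope positive): T − 71.289 − 13.171 = 8.4 a. For the hanging block (downward positive): 14 × 9.8 − T = 14 a.
Adding the two equations eliminates T: 52.740 = 22.4 a, so a = 2.3545 m/s².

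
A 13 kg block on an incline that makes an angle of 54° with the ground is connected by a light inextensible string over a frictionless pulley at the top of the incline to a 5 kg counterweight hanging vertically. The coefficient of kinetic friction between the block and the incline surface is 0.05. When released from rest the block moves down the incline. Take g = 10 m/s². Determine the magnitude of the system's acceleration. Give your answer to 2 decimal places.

2.85 m/s²

For the block on the incline: the weight component along the slope is m₁g sin 54° = 13 × 10 × 0.8090 = 105.170 N and the normal force is N = m₁g cos 54° = 76.412 N.
Kinetic friction opposes the block's motion down the incline: f = μN = 0.05 × 76.412 = 3.821 N acting up the slope.
Newton's second law for the block (down-slope positive): 105.170 − 3.821 − T = 13 a. For the hanging counterweight (upward positive): T − 5 × 10 = 5 a.
Adding the two equations eliminates T: 51.349 = 18 a, so a = 2.8527 m/s².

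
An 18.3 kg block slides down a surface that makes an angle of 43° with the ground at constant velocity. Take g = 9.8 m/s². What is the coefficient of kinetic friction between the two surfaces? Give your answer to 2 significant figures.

0.93

At constant velocity the net force along the incline is zero: mg sin 43° = μ mg cos 43°.
So μ = tan 43° = 0.6820 / 0.7314 = 0.9325.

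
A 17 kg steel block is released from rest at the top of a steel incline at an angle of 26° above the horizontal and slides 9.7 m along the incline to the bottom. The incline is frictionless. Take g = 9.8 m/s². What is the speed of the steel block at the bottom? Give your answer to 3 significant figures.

9.13 m/s

The weight component along the incline is mg sin 26° = 73.033 N and the normal force is N = mg cos 26° = 149.739 N.
With no friction, a = g sin 26° = 4.2960 m/s².
Starting from rest over a distance of 9.7 m, v² = 2aL = 2 × 4.2960 × 9.7 = 83.3424, so v = 9.1292 m/s.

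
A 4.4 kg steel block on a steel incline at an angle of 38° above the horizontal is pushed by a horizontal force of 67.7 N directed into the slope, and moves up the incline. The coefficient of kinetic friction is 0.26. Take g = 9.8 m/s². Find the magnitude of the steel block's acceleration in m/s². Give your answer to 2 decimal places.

The horizontal push has components F cos 38° = 67.7 × 0.7880 = 53.348 N up the incline and F sin 38° = 67.7 × 0.6157 = 41.683 N pressing into the surface.
The normal force is therefore N = mg cos 38° + F sin 38° = 33.979 + 41.683 = 75.662 N, and kinetic friction down the slope is μN = 0.26 × 75.662 = 19.672 N.
Along the incline: F cos 38° − mg sin 38° − μN = ma, so 53.348 − 26.549 − 19.672 = 4.4 a, giving a = 1.6198 m/s².

1.62 m/s²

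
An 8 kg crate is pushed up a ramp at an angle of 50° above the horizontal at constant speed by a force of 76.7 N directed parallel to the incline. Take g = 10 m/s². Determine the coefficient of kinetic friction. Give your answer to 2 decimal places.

At constant speed ΣF = 0 along the incline. The applied 76.7 N acts up the slope; the weight component mg sin 50° = 61.284 N and kinetic friction μN both act down the slope.
So 76.7 = 61.284 + μ × 51.423, giving μ = (76.7 − 61.284) / 51.423 = 0.2998.

0.30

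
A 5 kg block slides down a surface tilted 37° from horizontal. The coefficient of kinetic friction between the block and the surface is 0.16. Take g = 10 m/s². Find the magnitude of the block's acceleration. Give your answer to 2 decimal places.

4.74 m/s²

Resolving the weight along the incline: the component pulling the block down the slope is mg sin 37° = 5 × 10 × 0.6018 = 30.090 N, and the normal force is N = mg cos 37° = 5 × 10 × 0.7986 = 39.930 N.
Kinetic friction acts up the slope with magnitude f = μN = 0.16 × 39.930 = 6.389 N.
Net force along the incline is 30.090 − 6.389 = 23.701 N, so a = 23.701 / 5 = 4.7402 m/s².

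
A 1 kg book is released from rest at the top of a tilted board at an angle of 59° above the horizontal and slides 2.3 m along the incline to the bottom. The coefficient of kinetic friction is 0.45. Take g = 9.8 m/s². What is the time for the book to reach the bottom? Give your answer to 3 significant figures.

The weight component along the incline is mg sin 59° = 8.400 N and the normal force is N = mg cos 59° = 5.047 N.
Friction up the slope is f = μN = 0.45 × 5.047 = 2.271 N, so the net downslope force is 8.400 − 2.271 = 6.129 N and a = 6.129 / 1 = 6.1290 m/s².
Starting from rest, L = ½at², so t = √(2L/a) = √(2 × 2.3 / 6.1290) = 0.8663 s.

0.866 s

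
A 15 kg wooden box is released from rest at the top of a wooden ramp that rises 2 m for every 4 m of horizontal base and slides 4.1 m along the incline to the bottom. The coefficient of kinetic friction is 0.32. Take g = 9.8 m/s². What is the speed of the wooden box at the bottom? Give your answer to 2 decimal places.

The weight component along the incline is mg sin 26.57° = 65.740 N and the normal force is N = mg cos 26.57° = 131.481 N.
Friction up the slope is f = μN = 0.32 × 131.481 = 42.074 N, so the net downslope force is 65.740 − 42.074 = 23.666 N and a = 23.666 / 15 = 1.5777 m/s².
Starting from rest over a distance of 4.1 m, v² = 2aL = 2 × 1.5777 × 4.1 = 12.9371, so v = 3.5968 m/s.

3.60 m/s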